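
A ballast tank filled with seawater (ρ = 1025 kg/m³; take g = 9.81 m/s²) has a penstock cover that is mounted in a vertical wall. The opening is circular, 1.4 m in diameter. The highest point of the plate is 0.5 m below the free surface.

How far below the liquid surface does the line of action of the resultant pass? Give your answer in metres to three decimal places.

h_p = 1.302 m

γ = ρg = 1025 × 9.81 / 1000 = 10.05525 kN/m³.
The centroid is at the centre, 0.7 m below the top of the plate, so the centroid depth is h_c = 0.5 + 0.7 = 1.2 m.
A = π(0.7)² = 1.53938 m².
Resultant F = γ·h_c·A = 10.05525 × 1.2 × 1.53938 = 18.5746 kN.
I_c = πr⁴/4 = π × 0.7⁴/4 = 0.188574 m⁴.
Centre of pressure: y_p = y_c + I_c/(y_c·A) = 1.2 + 0.188574/(1.2 × 1.53938) = 1.2 + 0.102083 = 1.30208 m along the plane.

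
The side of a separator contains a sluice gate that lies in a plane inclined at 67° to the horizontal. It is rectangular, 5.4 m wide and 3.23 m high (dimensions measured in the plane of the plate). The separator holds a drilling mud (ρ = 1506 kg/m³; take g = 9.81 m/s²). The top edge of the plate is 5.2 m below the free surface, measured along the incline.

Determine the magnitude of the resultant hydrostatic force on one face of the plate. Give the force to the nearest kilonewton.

γ = ρg = 1506 × 9.81 / 1000 = 14.77386 kN/m³.
Let θ = 67° be the plate's angle to the horizontal; measure y along the incline from where the plane meets the free surface. Vertical depth h = y·sinθ with sinθ = 0.920505.
The centroid lies 3.23/2 = 1.615 m below the top edge, so y_c = 5.2 + 1.615 = 6.815 m and h_c = 6.815 × 0.920505 = 6.27324 m.
A = 5.4 × 3.23 = 17.442 m².
Resultant F = γ·h_c·A = 14.77386 × 6.27324 × 17.442 = 1616.52 kN.

F ≈ 1617 kN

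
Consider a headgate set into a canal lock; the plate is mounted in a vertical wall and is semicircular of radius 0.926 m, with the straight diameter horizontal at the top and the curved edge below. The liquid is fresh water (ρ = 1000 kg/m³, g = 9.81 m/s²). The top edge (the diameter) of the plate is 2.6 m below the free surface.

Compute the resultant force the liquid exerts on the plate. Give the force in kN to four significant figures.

γ = ρg = 1000 × 9.81 = 9810 N/m³ = 9.81 kN/m³.
The centroid of a semicircle lies 4r/(3π) = 0.393007 m from the diameter, here below the top edge, so the centroid depth is h_c = 2.6 + 0.393007 = 2.99301 m.
A = πr²/2 = π × 0.926²/2 = 1.34692 m².
Resultant F = γ·h_c·A = 9.81 × 2.99301 × 1.34692 = 39.5475 kN.

F ≈ 39.55 kN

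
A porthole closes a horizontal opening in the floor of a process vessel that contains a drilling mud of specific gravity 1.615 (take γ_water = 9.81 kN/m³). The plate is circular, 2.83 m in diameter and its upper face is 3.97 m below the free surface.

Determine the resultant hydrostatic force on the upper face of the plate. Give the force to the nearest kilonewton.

F ≈ 396 kN

γ = 1.615 × 9.81 = 15.84315 kN/m³.
The plate is horizontal, so pressure is uniform at p = γ·h = 15.84315 × 3.97 = 62.8973 kN/m².
A = π(1.415)² = 6.29018 m².
F = p·A = 62.8973 × 6.29018 = 395.635 kN.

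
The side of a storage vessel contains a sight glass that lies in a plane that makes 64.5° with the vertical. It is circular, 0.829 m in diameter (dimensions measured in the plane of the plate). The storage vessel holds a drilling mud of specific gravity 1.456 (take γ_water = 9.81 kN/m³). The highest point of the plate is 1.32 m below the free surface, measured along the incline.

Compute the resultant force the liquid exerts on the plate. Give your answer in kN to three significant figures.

F ≈ 5.76 kN

γ = 1.456 × 9.81 = 14.28336 kN/m³.
The plate makes 64.5° with the vertical, i.e. θ = 90° − 64.5° = 25.5° to the horizontal. Measuring y along the incline from the free-surface line, vertical depth h = y·sinθ with sinθ = 0.430511.
The centroid is at the centre, 0.4145 m below the top of the plate, so y_c = 1.32 + 0.4145 = 1.7345 m and h_c = 1.7345 × 0.430511 = 0.746721 m.
A = π(0.4145)² = 0.539758 m².
Resultant F = γ·h_c·A = 14.28336 × 0.746721 × 0.539758 = 5.75689 kN.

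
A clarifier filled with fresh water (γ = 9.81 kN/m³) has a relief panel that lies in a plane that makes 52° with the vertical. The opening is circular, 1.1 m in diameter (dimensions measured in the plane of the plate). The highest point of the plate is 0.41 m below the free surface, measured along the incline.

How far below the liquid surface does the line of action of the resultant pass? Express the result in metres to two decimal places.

h_p = 0.64 m

γ = 9.81 kN/m³.
The plate makes 52° with the vertical, i.e. θ = 90° − 52° = 38° to the horizontal. Measuring y along the incline from the free-surface line, vertical depth h = y·sinθ with sinθ = 0.615661.
The centroid is at the centre, 0.55 m below the top of the plate, so y_c = 0.41 + 0.55 = 0.96 m and h_c = 0.96 × 0.615661 = 0.591035 m.
A = π(0.55)² = 0.950332 m².
Resultant F = γ·h_c·A = 9.81 × 0.591035 × 0.950332 = 5.51008 kN.
I_c = πr⁴/4 = π × 0.55⁴/4 = 0.0718688 m⁴.
Centre of pressure: y_p = y_c + I_c/(y_c·A) = 0.96 + 0.0718688/(0.96 × 0.950332) = 0.96 + 0.078776 = 1.03878 m along the plane.
Vertically, h_p = y_p·sinθ = 1.03878 × 0.615661 = 0.639536 m.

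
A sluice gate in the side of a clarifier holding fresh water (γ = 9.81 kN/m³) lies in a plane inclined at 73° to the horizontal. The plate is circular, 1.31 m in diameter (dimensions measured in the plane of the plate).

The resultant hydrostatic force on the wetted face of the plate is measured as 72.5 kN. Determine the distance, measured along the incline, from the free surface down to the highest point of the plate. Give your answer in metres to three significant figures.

y_top ≈ 5.08 m

γ = 9.81 kN/m³.
A = π(0.655)² = 1.34782 m².
From F = γ·h_c·A, the centroid depth is h_c = 72.5/(9.81 × 1.34782) = 5.48324 m.
Let θ = 73° be the plate's angle to the horizontal; measure y along the incline from where the plane meets the free surface. Vertical depth h = y·sinθ with sinθ = 0.956305.
Along the incline, y_c = h_c/sinθ = 5.48324/0.956305 = 5.73378 m.
The centroid is at the centre, 0.655 m below the top of the plate, so the highest point sits at y_top = 5.73378 − 0.655 = 5.07878 m along the incline.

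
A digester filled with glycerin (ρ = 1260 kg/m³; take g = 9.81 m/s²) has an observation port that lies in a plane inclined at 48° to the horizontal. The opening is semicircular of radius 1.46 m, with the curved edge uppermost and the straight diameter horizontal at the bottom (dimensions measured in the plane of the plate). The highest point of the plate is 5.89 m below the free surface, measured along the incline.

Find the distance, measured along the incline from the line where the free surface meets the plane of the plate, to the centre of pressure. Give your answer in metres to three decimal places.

y_p = 6.752 m

γ = ρg = 1260 × 9.81 / 1000 = 12.3606 kN/m³.
Let θ = 48° be the plate's angle to the horizontal; measure y along the incline from where the plane meets the free surface. Vertical depth h = y·sinθ with sinθ = 0.743145.
The centroid lies 4r/(3π) = 0.619643 m above the diameter, so r − 4r/(3π) = 1.46 − 0.619643 = 0.840357 m below the topmost point, so y_c = 5.89 + 0.840357 = 6.73036 m and h_c = 6.73036 × 0.743145 = 5.00163 m.
A = πr²/2 = π × 1.46²/2 = 3.34831 m².
Resultant F = γ·h_c·A = 12.3606 × 5.00163 × 3.34831 = 207.003 kN.
I_c = (π/8 − 8/(9π))·r⁴ = 0.109757 × 1.46⁴ = 0.498705 m⁴.
Centre of pressure: y_p = y_c + I_c/(y_c·A) = 6.73036 + 0.498705/(6.73036 × 3.34831) = 6.73036 + 0.0221299 = 6.75249 m along the plane.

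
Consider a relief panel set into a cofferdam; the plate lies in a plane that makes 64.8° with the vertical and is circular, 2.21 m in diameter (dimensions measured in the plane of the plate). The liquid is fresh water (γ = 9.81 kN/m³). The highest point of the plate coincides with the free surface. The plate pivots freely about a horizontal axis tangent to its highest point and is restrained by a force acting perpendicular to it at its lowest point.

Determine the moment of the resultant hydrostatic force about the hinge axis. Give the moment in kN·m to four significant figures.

M ≈ 24.45 kN·m

γ = 9.81 kN/m³.
The plate makes 64.8° with the vertical, i.e. θ = 90° − 64.8° = 25.2° to the horizontal. Measuring y along the incline from the free-surface line, vertical depth h = y·sinθ with sinθ = 0.425779.
The centroid is at the centre, 1.105 m below the top of the plate, so y_c = 1.105 m and h_c = 1.105 × 0.425779 = 0.470486 m.
A = π(1.105)² = 3.83596 m².
Resultant F = γ·h_c·A = 9.81 × 0.470486 × 3.83596 = 17.7047 kN.
I_c = πr⁴/4 = π × 1.105⁴/4 = 1.17095 m⁴.
Centre of pressure: y_p = y_c + I_c/(y_c·A) = 1.105 + 1.17095/(1.105 × 3.83596) = 1.105 + 0.27625 = 1.38125 m along the plane.
The resultant acts 1.105 + 0.27625 = 1.38125 m (along the plate) below the hinge at the top edge, so the moment about the hinge is M = F × 1.38125 = 17.7047 × 1.38125 = 24.4546 kN·m.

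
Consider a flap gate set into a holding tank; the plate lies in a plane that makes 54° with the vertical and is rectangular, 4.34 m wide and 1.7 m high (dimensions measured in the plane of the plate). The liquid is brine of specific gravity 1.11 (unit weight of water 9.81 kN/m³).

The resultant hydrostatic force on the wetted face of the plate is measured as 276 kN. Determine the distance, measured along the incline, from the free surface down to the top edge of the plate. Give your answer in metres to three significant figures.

γ = 1.11 × 9.81 = 10.8891 kN/m³.
A = 4.34 × 1.7 = 7.378 m².
From F = γ·h_c·A, the centroid depth is h_c = 276/(10.8891 × 7.378) = 3.43541 m.
The plate makes 54° with the vertical, i.e. θ = 90° − 54° = 36° to the horizontal. Measuring y along the incline from the free-surface line, vertical depth h = y·sinθ with sinθ = 0.587785.
Along the incline, y_c = h_c/sinθ = 3.43541/0.587785 = 5.84467 m.
The centroid lies 1.7/2 = 0.85 m below the top edge, so the top edge sits at y_top = 5.84467 − 0.85 = 4.99467 m along the incline.

y_top ≈ 4.99 m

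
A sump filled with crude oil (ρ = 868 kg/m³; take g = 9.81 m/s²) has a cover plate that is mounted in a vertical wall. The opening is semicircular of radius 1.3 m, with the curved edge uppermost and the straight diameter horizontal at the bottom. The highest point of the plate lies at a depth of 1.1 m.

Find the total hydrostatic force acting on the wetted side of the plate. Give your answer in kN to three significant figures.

F ≈ 41.8 kN

γ = ρg = 868 × 9.81 / 1000 = 8.51508 kN/m³.
The centroid lies 4r/(3π) = 0.551737 m above the diameter, so r − 4r/(3π) = 1.3 − 0.551737 = 0.748263 m below the topmost point, so the centroid depth is h_c = 1.1 + 0.748263 = 1.84826 m.
A = πr²/2 = π × 1.3²/2 = 2.65465 m².
Resultant F = γ·h_c·A = 8.51508 × 1.84826 × 2.65465 = 41.7791 kN.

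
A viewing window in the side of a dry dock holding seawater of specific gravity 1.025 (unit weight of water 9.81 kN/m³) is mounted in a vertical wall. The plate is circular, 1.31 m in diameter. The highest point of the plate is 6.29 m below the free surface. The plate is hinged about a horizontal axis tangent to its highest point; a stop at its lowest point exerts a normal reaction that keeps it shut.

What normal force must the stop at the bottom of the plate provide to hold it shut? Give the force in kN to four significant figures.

P ≈ 48.17 kN

γ = 1.025 × 9.81 = 10.05525 kN/m³.
The centroid is at the centre, 0.655 m below the top of the plate, so the centroid depth is h_c = 6.29 + 0.655 = 6.945 m.
A = π(0.655)² = 1.34782 m².
Resultant F = γ·h_c·A = 10.05525 × 6.945 × 1.34782 = 94.1233 kN.
I_c = πr⁴/4 = π × 0.655⁴/4 = 0.144562 m⁴.
Centre of pressure: y_p = y_c + I_c/(y_c·A) = 6.945 + 0.144562/(6.945 × 1.34782) = 6.945 + 0.0154437 = 6.96044 m along the plane.
The resultant acts 0.655 + 0.0154437 = 0.670444 m (along the plate) below the hinge at the top edge, so the moment about the hinge is M = F × 0.670444 = 94.1233 × 0.670444 = 63.1044 kN·m.
A normal force at the bottom, 1.31 m from the hinge, must supply this moment: P = 63.1044/1.31 = 48.1713 kN.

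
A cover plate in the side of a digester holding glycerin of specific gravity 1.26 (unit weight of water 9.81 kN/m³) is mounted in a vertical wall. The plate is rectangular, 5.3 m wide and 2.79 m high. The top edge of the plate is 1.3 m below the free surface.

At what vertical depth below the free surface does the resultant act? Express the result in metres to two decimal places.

h_p = 2.94 m

γ = 1.26 × 9.81 = 12.3606 kN/m³.
The centroid lies 2.79/2 = 1.395 m below the top edge, so the centroid depth is h_c = 1.3 + 1.395 = 2.695 m.
A = 5.3 × 2.79 = 14.787 m².
Resultant F = γ·h_c·A = 12.3606 × 2.695 × 14.787 = 492.582 kN.
I_c = b·h³/12 = 5.3 × 2.79³/12 = 9.59196 m⁴.
Centre of pressure: y_p = y_c + I_c/(y_c·A) = 2.695 + 9.59196/(2.695 × 14.787) = 2.695 + 0.240696 = 2.9357 m along the plane.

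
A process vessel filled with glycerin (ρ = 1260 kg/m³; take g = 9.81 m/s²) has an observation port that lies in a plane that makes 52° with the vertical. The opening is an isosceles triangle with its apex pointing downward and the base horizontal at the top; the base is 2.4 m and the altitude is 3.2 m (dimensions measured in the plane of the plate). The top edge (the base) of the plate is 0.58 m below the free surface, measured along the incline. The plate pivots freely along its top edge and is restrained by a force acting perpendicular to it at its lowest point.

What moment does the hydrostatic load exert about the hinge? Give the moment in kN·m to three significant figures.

M ≈ 68.0 kN·m

γ = ρg = 1260 × 9.81 / 1000 = 12.3606 kN/m³.
The plate makes 52° with the vertical, i.e. θ = 90° − 52° = 38° to the horizontal. Measuring y along the incline from the free-surface line, vertical depth h = y·sinθ with sinθ = 0.615661.
With the apex down, the centroid sits h/3 = 3.2/3 = 1.06667 m below the base (the top edge), so y_c = 0.58 + 1.06667 = 1.64667 m and h_c = 1.64667 × 0.615661 = 1.01379 m.
A = ½ × 2.4 × 3.2 = 3.84 m².
Resultant F = γ·h_c·A = 12.3606 × 1.01379 × 3.84 = 48.1192 kN.
I_c = b·h³/36 = 2.4 × 3.2³/36 = 2.18453 m⁴.
Centre of pressure: y_p = y_c + I_c/(y_c·A) = 1.64667 + 2.18453/(1.64667 × 3.84) = 1.64667 + 0.345478 = 1.99215 m along the plane.
The resultant acts 1.06667 + 0.345478 = 1.41215 m (along the plate) below the hinge at the top edge, so the moment about the hinge is M = F × 1.41215 = 48.1192 × 1.41215 = 67.9515 kN·m.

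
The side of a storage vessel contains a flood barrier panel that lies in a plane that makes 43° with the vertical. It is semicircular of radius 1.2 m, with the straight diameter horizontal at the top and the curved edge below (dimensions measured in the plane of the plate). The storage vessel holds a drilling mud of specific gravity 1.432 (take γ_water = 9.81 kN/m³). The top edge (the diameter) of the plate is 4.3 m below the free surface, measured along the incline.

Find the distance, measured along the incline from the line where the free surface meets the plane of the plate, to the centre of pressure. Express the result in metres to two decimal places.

y_p = 4.83 m

γ = 1.432 × 9.81 = 14.04792 kN/m³.
The plate makes 43° with the vertical, i.e. θ = 90° − 43° = 47° to the horizontal. Measuring y along the incline from the free-surface line, vertical depth h = y·sinθ with sinθ = 0.731354.
The centroid of a semicircle lies 4r/(3π) = 0.509296 m from the diameter, here below the top edge, so y_c = 4.3 + 0.509296 = 4.8093 m and h_c = 4.8093 × 0.731354 = 3.5173 m.
A = πr²/2 = π × 1.2²/2 = 2.26195 m².
Resultant F = γ·h_c·A = 14.04792 × 3.5173 × 2.26195 = 111.765 kN.
I_c = (π/8 − 8/(9π))·r⁴ = 0.109757 × 1.2⁴ = 0.227592 m⁴.
Centre of pressure: y_p = y_c + I_c/(y_c·A) = 4.8093 + 0.227592/(4.8093 × 2.26195) = 4.8093 + 0.0209215 = 4.83022 m along the plane.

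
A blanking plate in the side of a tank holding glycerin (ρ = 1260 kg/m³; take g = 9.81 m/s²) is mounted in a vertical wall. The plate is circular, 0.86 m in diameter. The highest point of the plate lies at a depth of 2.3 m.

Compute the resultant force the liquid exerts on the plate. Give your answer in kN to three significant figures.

F ≈ 19.6 kN

γ = ρg = 1260 × 9.81 / 1000 = 12.3606 kN/m³.
The centroid is at the centre, 0.43 m below the top of the plate, so the centroid depth is h_c = 2.3 + 0.43 = 2.73 m.
A = π(0.43)² = 0.58088 m².
Resultant F = γ·h_c·A = 12.3606 × 2.73 × 0.58088 = 19.6015 kN.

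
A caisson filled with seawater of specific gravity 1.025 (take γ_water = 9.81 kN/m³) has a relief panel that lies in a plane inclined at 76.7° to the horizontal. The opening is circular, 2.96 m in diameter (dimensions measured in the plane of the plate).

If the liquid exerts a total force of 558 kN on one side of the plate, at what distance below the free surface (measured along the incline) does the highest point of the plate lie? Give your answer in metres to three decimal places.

y_top ≈ 6.807 m

γ = 1.025 × 9.81 = 10.05525 kN/m³.
A = π(1.48)² = 6.88134 m².
From F = γ·h_c·A, the centroid depth is h_c = 558/(10.05525 × 6.88134) = 8.06433 m.
Let θ = 76.7° be the plate's angle to the horizontal; measure y along the incline from where the plane meets the free surface. Vertical depth h = y·sinθ with sinθ = 0.973179.
Along the incline, y_c = h_c/sinθ = 8.06433/0.973179 = 8.28658 m.
The centroid is at the centre, 1.48 m below the top of the plate, so the highest point sits at y_top = 8.28658 − 1.48 = 6.80658 m along the incline.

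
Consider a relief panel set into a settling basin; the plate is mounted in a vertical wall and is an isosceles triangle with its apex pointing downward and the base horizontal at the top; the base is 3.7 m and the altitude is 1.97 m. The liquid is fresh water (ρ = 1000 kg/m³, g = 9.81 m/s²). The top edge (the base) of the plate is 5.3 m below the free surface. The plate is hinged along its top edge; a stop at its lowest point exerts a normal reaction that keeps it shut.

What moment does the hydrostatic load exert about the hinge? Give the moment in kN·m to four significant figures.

γ = ρg = 1000 × 9.81 = 9810 N/m³ = 9.81 kN/m³.
With the apex down, the centroid sits h/3 = 1.97/3 = 0.656667 m below the base (the top edge), so the centroid depth is h_c = 5.3 + 0.656667 = 5.95667 m.
A = ½ × 3.7 × 1.97 = 3.6445 m².
Resultant F = γ·h_c·A = 9.81 × 5.95667 × 3.6445 = 212.966 kN.
I_c = b·h³/36 = 3.7 × 1.97³/36 = 0.785774 m⁴.
Centre of pressure: y_p = y_c + I_c/(y_c·A) = 5.95667 + 0.785774/(5.95667 × 3.6445) = 5.95667 + 0.0361956 = 5.99287 m along the plane.
The resultant acts 0.656667 + 0.0361956 = 0.692863 m (along the plate) below the hinge at the top edge, so the moment about the hinge is M = F × 0.692863 = 212.966 × 0.692863 = 147.556 kN·m.

M ≈ 147.6 kN·m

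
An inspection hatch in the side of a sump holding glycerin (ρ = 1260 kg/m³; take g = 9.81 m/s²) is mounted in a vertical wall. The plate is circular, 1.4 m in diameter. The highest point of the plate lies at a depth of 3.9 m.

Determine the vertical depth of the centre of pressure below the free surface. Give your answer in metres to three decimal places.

h_p = 4.627 m

γ = ρg = 1260 × 9.81 / 1000 = 12.3606 kN/m³.
The centroid is at the centre, 0.7 m below the top of the plate, so the centroid depth is h_c = 3.9 + 0.7 = 4.6 m.
A = π(0.7)² = 1.53938 m².
Resultant F = γ·h_c·A = 12.3606 × 4.6 × 1.53938 = 87.5272 kN.
I_c = πr⁴/4 = π × 0.7⁴/4 = 0.188574 m⁴.
Centre of pressure: y_p = y_c + I_c/(y_c·A) = 4.6 + 0.188574/(4.6 × 1.53938) = 4.6 + 0.0266304 = 4.62663 m along the plane.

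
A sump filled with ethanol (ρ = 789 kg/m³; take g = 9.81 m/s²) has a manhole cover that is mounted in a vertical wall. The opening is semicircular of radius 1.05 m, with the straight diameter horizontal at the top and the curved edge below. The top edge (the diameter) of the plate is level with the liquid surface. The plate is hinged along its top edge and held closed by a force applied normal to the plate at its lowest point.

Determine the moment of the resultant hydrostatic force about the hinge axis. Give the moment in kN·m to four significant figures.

γ = ρg = 789 × 9.81 / 1000 = 7.74009 kN/m³.
The centroid of a semicircle lies 4r/(3π) = 0.445634 m from the diameter, here below the top edge, so the centroid depth is h_c = 0.445634 m.
A = πr²/2 = π × 1.05²/2 = 1.7318 m².
Resultant F = γ·h_c·A = 7.74009 × 0.445634 × 1.7318 = 5.97341 kN.
I_c = (π/8 − 8/(9π))·r⁴ = 0.109757 × 1.05⁴ = 0.13341 m⁴.
Centre of pressure: y_p = y_c + I_c/(y_c·A) = 0.445634 + 0.13341/(0.445634 × 1.7318) = 0.445634 + 0.172867 = 0.618501 m along the plane.
The resultant acts 0.445634 + 0.172867 = 0.618501 m (along the plate) below the hinge at the top edge, so the moment about the hinge is M = F × 0.618501 = 5.97341 × 0.618501 = 3.69456 kN·m.

M ≈ 3.695 kN·m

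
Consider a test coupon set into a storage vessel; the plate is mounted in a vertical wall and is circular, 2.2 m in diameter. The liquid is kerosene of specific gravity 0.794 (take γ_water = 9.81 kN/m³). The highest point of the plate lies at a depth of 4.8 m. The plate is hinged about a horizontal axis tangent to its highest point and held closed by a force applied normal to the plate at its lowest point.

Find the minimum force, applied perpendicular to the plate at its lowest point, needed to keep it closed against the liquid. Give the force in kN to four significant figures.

P ≈ 91.42 kN

γ = 0.794 × 9.81 = 7.78914 kN/m³.
The centroid is at the centre, 1.1 m below the top of the plate, so the centroid depth is h_c = 4.8 + 1.1 = 5.9 m.
A = π(1.1)² = 3.80133 m².
Resultant F = γ·h_c·A = 7.78914 × 5.9 × 3.80133 = 174.694 kN.
I_c = πr⁴/4 = π × 1.1⁴/4 = 1.1499 m⁴.
Centre of pressure: y_p = y_c + I_c/(y_c·A) = 5.9 + 1.1499/(5.9 × 3.80133) = 5.9 + 0.0512711 = 5.95127 m along the plane.
The resultant acts 1.1 + 0.0512711 = 1.15127 m (along the plate) below the hinge at the top edge, so the moment about the hinge is M = F × 1.15127 = 174.694 × 1.15127 = 201.12 kN·m.
A normal force at the bottom, 2.2 m from the hinge, must supply this moment: P = 201.12/2.2 = 91.4182 kN.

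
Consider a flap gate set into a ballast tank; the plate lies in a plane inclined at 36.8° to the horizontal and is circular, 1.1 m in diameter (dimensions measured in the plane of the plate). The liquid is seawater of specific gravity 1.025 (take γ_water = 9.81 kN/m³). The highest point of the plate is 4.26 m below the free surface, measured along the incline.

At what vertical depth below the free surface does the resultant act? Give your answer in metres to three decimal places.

h_p = 2.891 m

γ = 1.025 × 9.81 = 10.05525 kN/m³.
Let θ = 36.8° be the plate's angle to the horizontal; measure y along the incline from where the plane meets the free surface. Vertical depth h = y·sinθ with sinθ = 0.599024.
The centroid is at the centre, 0.55 m below the top of the plate, so y_c = 4.26 + 0.55 = 4.81 m and h_c = 4.81 × 0.599024 = 2.88131 m.
A = π(0.55)² = 0.950332 m².
Resultant F = γ·h_c·A = 10.05525 × 2.88131 × 0.950332 = 27.5333 kN.
I_c = πr⁴/4 = π × 0.55⁴/4 = 0.0718688 m⁴.
Centre of pressure: y_p = y_c + I_c/(y_c·A) = 4.81 + 0.0718688/(4.81 × 0.950332) = 4.81 + 0.0157224 = 4.82572 m along the plane.
Vertically, h_p = y_p·sinθ = 4.82572 × 0.599024 = 2.89072 m.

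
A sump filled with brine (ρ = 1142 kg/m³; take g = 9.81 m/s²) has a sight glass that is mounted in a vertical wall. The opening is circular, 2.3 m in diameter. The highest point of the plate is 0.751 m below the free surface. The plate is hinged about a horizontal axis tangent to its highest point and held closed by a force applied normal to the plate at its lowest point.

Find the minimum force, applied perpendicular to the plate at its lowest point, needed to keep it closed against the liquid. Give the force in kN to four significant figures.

P ≈ 50.93 kN

γ = ρg = 1142 × 9.81 / 1000 = 11.20302 kN/m³.
The centroid is at the centre, 1.15 m below the top of the plate, so the centroid depth is h_c = 0.751 + 1.15 = 1.901 m.
A = π(1.15)² = 4.15476 m².
Resultant F = γ·h_c·A = 11.20302 × 1.901 × 4.15476 = 88.4837 kN.
I_c = πr⁴/4 = π × 1.15⁴/4 = 1.37367 m⁴.
Centre of pressure: y_p = y_c + I_c/(y_c·A) = 1.901 + 1.37367/(1.901 × 4.15476) = 1.901 + 0.173922 = 2.07492 m along the plane.
The resultant acts 1.15 + 0.173922 = 1.32392 m (along the plate) below the hinge at the top edge, so the moment about the hinge is M = F × 1.32392 = 88.4837 × 1.32392 = 117.145 kN·m.
A normal force at the bottom, 2.3 m from the hinge, must supply this moment: P = 117.145/2.3 = 50.9326 kN.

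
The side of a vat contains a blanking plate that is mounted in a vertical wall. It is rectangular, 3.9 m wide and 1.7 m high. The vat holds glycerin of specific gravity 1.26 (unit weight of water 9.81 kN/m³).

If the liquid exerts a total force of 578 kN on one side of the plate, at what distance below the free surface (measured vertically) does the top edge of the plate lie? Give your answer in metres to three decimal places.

d_top ≈ 6.203 m

γ = 1.26 × 9.81 = 12.3606 kN/m³.
A = 3.9 × 1.7 = 6.63 m².
From F = γ·h_c·A, the centroid depth is h_c = 578/(12.3606 × 6.63) = 7.05301 m.
The centroid lies 1.7/2 = 0.85 m below the top edge, so the top edge sits at h_top = 7.05301 − 0.85 = 6.20301 m below the surface.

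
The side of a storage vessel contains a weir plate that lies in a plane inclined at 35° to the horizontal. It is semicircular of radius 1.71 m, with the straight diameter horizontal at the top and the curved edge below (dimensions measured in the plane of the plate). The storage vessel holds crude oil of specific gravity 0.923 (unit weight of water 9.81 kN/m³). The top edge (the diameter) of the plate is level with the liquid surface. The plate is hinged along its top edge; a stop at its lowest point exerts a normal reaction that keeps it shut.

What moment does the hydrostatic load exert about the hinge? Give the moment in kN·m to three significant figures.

γ = 0.923 × 9.81 = 9.05463 kN/m³.
Let θ = 35° be the plate's angle to the horizontal; measure y along the incline from where the plane meets the free surface. Vertical depth h = y·sinθ with sinθ = 0.573576.
The centroid of a semicircle lies 4r/(3π) = 0.725747 m from the diameter, here below the top edge, so y_c = 0.725747 m and h_c = 0.725747 × 0.573576 = 0.416271 m.
A = πr²/2 = π × 1.71²/2 = 4.59317 m².
Resultant F = γ·h_c·A = 9.05463 × 0.416271 × 4.59317 = 17.3125 kN.
I_c = (π/8 − 8/(9π))·r⁴ = 0.109757 × 1.71⁴ = 0.938462 m⁴.
Centre of pressure: y_p = y_c + I_c/(y_c·A) = 0.725747 + 0.938462/(0.725747 × 4.59317) = 0.725747 + 0.281526 = 1.00727 m along the plane.
The resultant acts 0.725747 + 0.281526 = 1.00727 m (along the plate) below the hinge at the top edge, so the moment about the hinge is M = F × 1.00727 = 17.3125 × 1.00727 = 17.4384 kN·m.

M ≈ 17.4 kN·m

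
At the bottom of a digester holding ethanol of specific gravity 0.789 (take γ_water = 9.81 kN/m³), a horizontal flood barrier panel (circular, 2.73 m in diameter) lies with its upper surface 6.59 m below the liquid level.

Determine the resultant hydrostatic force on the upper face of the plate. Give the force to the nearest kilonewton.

γ = 0.789 × 9.81 = 7.74009 kN/m³.
The plate is horizontal, so pressure is uniform at p = γ·h = 7.74009 × 6.59 = 51.0072 kN/m².
A = π(1.365)² = 5.85349 m².
F = p·A = 51.0072 × 5.85349 = 298.57 kN.

F ≈ 299 kN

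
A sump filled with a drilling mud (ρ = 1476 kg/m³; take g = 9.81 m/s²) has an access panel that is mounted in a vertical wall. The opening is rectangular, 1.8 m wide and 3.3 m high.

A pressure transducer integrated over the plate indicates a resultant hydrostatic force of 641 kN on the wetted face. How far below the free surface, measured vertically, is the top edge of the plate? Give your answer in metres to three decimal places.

d_top ≈ 5.803 m

γ = ρg = 1476 × 9.81 / 1000 = 14.47956 kN/m³.
A = 1.8 × 3.3 = 5.94 m².
From F = γ·h_c·A, the centroid depth is h_c = 641/(14.47956 × 5.94) = 7.45274 m.
The centroid lies 3.3/2 = 1.65 m below the top edge, so the top edge sits at h_top = 7.45274 − 1.65 = 5.80274 m below the surface.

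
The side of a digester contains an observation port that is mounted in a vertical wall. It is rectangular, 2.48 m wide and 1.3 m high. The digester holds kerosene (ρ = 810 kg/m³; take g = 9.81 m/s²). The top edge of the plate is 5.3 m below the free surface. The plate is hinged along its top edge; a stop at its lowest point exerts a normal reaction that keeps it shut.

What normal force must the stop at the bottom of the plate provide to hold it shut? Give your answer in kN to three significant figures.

γ = ρg = 810 × 9.81 / 1000 = 7.9461 kN/m³.
The centroid lies 1.3/2 = 0.65 m below the top edge, so the centroid depth is h_c = 5.3 + 0.65 = 5.95 m.
A = 2.48 × 1.3 = 3.224 m².
Resultant F = γ·h_c·A = 7.9461 × 5.95 × 3.224 = 152.428 kN.
I_c = b·h³/12 = 2.48 × 1.3³/12 = 0.454047 m⁴.
Centre of pressure: y_p = y_c + I_c/(y_c·A) = 5.95 + 0.454047/(5.95 × 3.224) = 5.95 + 0.0236695 = 5.97367 m along the plane.
The resultant acts 0.65 + 0.0236695 = 0.67367 m (along the plate) below the hinge at the top edge, so the moment about the hinge is M = F × 0.67367 = 152.428 × 0.67367 = 102.686 kN·m.
A normal force at the bottom, 1.3 m from the hinge, must supply this moment: P = 102.686/1.3 = 78.9892 kN.

P ≈ 79.0 kN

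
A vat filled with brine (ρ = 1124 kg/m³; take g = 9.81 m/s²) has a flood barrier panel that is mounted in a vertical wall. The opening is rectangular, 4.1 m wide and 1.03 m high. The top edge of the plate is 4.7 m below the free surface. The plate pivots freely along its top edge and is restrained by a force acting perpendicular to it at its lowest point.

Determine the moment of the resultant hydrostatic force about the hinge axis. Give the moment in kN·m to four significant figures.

γ = ρg = 1124 × 9.81 / 1000 = 11.02644 kN/m³.
The centroid lies 1.03/2 = 0.515 m below the top edge, so the centroid depth is h_c = 4.7 + 0.515 = 5.215 m.
A = 4.1 × 1.03 = 4.223 m².
Resultant F = γ·h_c·A = 11.02644 × 5.215 × 4.223 = 242.835 kN.
I_c = b·h³/12 = 4.1 × 1.03³/12 = 0.373348 m⁴.
Centre of pressure: y_p = y_c + I_c/(y_c·A) = 5.215 + 0.373348/(5.215 × 4.223) = 5.215 + 0.0169527 = 5.23195 m along the plane.
The resultant acts 0.515 + 0.0169527 = 0.531953 m (along the plate) below the hinge at the top edge, so the moment about the hinge is M = F × 0.531953 = 242.835 × 0.531953 = 129.177 kN·m.

M ≈ 129.2 kN·m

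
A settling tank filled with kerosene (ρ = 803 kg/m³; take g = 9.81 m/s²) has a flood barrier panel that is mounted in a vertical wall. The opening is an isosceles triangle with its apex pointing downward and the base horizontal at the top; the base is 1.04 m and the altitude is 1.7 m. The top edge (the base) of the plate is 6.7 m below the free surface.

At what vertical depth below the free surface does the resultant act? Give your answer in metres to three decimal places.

h_p = 7.289 m

γ = ρg = 803 × 9.81 / 1000 = 7.87743 kN/m³.
With the apex down, the centroid sits h/3 = 1.7/3 = 0.566667 m below the base (the top edge), so the centroid depth is h_c = 6.7 + 0.566667 = 7.26667 m.
A = ½ × 1.04 × 1.7 = 0.884 m².
Resultant F = γ·h_c·A = 7.87743 × 7.26667 × 0.884 = 50.6025 kN.
I_c = b·h³/36 = 1.04 × 1.7³/36 = 0.141931 m⁴.
Centre of pressure: y_p = y_c + I_c/(y_c·A) = 7.26667 + 0.141931/(7.26667 × 0.884) = 7.26667 + 0.0220948 = 7.28876 m along the plane.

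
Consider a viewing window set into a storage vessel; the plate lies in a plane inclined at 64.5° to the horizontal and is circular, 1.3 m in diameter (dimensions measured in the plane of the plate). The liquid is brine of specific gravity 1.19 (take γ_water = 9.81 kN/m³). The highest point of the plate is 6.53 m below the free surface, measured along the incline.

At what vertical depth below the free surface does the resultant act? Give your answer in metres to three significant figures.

h_p = 6.49 m

γ = 1.19 × 9.81 = 11.6739 kN/m³.
Let θ = 64.5° be the plate's angle to the horizontal; measure y along the incline from where the plane meets the free surface. Vertical depth h = y·sinθ with sinθ = 0.902585.
The centroid is at the centre, 0.65 m below the top of the plate, so y_c = 6.53 + 0.65 = 7.18 m and h_c = 7.18 × 0.902585 = 6.48056 m.
A = π(0.65)² = 1.32732 m².
Resultant F = γ·h_c·A = 11.6739 × 6.48056 × 1.32732 = 100.416 kN.
I_c = πr⁴/4 = π × 0.65⁴/4 = 0.140198 m⁴.
Centre of pressure: y_p = y_c + I_c/(y_c·A) = 7.18 + 0.140198/(7.18 × 1.32732) = 7.18 + 0.014711 = 7.19471 m along the plane.
Vertically, h_p = y_p·sinθ = 7.19471 × 0.902585 = 6.49384 m.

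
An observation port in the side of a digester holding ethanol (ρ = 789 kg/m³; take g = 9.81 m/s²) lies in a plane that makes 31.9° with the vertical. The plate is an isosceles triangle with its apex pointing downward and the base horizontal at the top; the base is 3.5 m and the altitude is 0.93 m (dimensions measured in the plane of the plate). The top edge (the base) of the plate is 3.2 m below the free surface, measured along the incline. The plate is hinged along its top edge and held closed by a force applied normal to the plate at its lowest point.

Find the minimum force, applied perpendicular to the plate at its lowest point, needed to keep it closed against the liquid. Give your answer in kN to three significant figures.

γ = ρg = 789 × 9.81 / 1000 = 7.74009 kN/m³.
The plate makes 31.9° with the vertical, i.e. θ = 90° − 31.9° = 58.1° to the horizontal. Measuring y along the incline from the free-surface line, vertical depth h = y·sinθ with sinθ = 0.848972.
With the apex down, the centroid sits h/3 = 0.93/3 = 0.31 m below the base (the top edge), so y_c = 3.2 + 0.31 = 3.51 m and h_c = 3.51 × 0.848972 = 2.97989 m.
A = ½ × 3.5 × 0.93 = 1.6275 m².
Resultant F = γ·h_c·A = 7.74009 × 2.97989 × 1.6275 = 37.5377 kN.
I_c = b·h³/36 = 3.5 × 0.93³/36 = 0.0782014 m⁴.
Centre of pressure: y_p = y_c + I_c/(y_c·A) = 3.51 + 0.0782014/(3.51 × 1.6275) = 3.51 + 0.0136895 = 3.52369 m along the plane.
The resultant acts 0.31 + 0.0136895 = 0.32369 m (along the plate) below the hinge at the top edge, so the moment about the hinge is M = F × 0.32369 = 37.5377 × 0.32369 = 12.1506 kN·m.
A normal force at the bottom, 0.93 m from the hinge, must supply this moment: P = 12.1506/0.93 = 13.0652 kN.

P ≈ 13.1 kN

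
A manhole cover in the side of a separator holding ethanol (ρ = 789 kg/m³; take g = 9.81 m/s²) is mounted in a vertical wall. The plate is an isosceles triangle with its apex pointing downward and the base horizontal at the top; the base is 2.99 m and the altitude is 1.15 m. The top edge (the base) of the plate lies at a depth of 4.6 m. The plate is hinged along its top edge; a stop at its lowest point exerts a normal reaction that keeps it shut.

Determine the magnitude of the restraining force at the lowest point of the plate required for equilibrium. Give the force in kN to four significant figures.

γ = ρg = 789 × 9.81 / 1000 = 7.74009 kN/m³.
With the apex down, the centroid sits h/3 = 1.15/3 = 0.383333 m below the base (the top edge), so the centroid depth is h_c = 4.6 + 0.383333 = 4.98333 m.
A = ½ × 2.99 × 1.15 = 1.71925 m².
Resultant F = γ·h_c·A = 7.74009 × 4.98333 × 1.71925 = 66.3139 kN.
I_c = b·h³/36 = 2.99 × 1.15³/36 = 0.126317 m⁴.
Centre of pressure: y_p = y_c + I_c/(y_c·A) = 4.98333 + 0.126317/(4.98333 × 1.71925) = 4.98333 + 0.0147436 = 4.99807 m along the plane.
The resultant acts 0.383333 + 0.0147436 = 0.398077 m (along the plate) below the hinge at the top edge, so the moment about the hinge is M = F × 0.398077 = 66.3139 × 0.398077 = 26.398 kN·m.
A normal force at the bottom, 1.15 m from the hinge, must supply this moment: P = 26.398/1.15 = 22.9548 kN.

P ≈ 22.95 kN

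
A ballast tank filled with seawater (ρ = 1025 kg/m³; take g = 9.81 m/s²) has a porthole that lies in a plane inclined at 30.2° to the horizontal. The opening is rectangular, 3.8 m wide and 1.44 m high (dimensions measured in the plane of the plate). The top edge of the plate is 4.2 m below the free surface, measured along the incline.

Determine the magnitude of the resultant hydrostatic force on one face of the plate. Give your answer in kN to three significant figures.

F ≈ 136 kN

γ = ρg = 1025 × 9.81 / 1000 = 10.05525 kN/m³.
Let θ = 30.2° be the plate's angle to the horizontal; measure y along the incline from where the plane meets the free surface. Vertical depth h = y·sinθ with sinθ = 0.503020.
The centroid lies 1.44/2 = 0.72 m below the top edge, so y_c = 4.2 + 0.72 = 4.92 m and h_c = 4.92 × 0.503020 = 2.47486 m.
A = 3.8 × 1.44 = 5.472 m².
Resultant F = γ·h_c·A = 10.05525 × 2.47486 × 5.472 = 136.173 kN.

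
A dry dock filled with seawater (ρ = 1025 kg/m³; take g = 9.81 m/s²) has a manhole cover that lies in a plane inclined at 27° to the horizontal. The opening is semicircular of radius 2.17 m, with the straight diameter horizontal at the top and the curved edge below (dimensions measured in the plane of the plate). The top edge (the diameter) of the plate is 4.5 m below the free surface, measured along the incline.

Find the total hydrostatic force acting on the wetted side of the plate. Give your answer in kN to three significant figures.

F ≈ 183 kN

γ = ρg = 1025 × 9.81 / 1000 = 10.05525 kN/m³.
Let θ = 27° be the plate's angle to the horizontal; measure y along the incline from where the plane meets the free surface. Vertical depth h = y·sinθ with sinθ = 0.453990.
The centroid of a semicircle lies 4r/(3π) = 0.920977 m from the diameter, here below the top edge, so y_c = 4.5 + 0.920977 = 5.42098 m and h_c = 5.42098 × 0.453990 = 2.46107 m.
A = πr²/2 = π × 2.17²/2 = 7.39672 m².
Resultant F = γ·h_c·A = 10.05525 × 2.46107 × 7.39672 = 183.044 kN.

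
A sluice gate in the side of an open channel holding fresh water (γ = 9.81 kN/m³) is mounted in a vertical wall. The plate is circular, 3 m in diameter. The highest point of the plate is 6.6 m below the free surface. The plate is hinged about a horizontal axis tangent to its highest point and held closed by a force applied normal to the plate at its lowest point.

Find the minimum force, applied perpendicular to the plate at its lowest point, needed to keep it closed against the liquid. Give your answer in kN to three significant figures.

γ = 9.81 kN/m³.
The centroid is at the centre, 1.5 m below the top of the plate, so the centroid depth is h_c = 6.6 + 1.5 = 8.1 m.
A = π(1.5)² = 7.06858 m².
Resultant F = γ·h_c·A = 9.81 × 8.1 × 7.06858 = 561.676 kN.
I_c = πr⁴/4 = π × 1.5⁴/4 = 3.97608 m⁴.
Centre of pressure: y_p = y_c + I_c/(y_c·A) = 8.1 + 3.97608/(8.1 × 7.06858) = 8.1 + 0.0694445 = 8.16944 m along the plane.
The resultant acts 1.5 + 0.0694445 = 1.56944 m (along the plate) below the hinge at the top edge, so the moment about the hinge is M = F × 1.56944 = 561.676 × 1.56944 = 881.517 kN·m.
A normal force at the bottom, 3 m from the hinge, must supply this moment: P = 881.517/3 = 293.839 kN.

P ≈ 294 kN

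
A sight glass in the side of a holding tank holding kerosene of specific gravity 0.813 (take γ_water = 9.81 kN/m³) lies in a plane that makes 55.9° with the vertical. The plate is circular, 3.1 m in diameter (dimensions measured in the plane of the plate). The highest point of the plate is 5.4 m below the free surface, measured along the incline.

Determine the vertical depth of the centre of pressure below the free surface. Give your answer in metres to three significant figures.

h_p = 3.94 m

γ = 0.813 × 9.81 = 7.97553 kN/m³.
The plate makes 55.9° with the vertical, i.e. θ = 90° − 55.9° = 34.1° to the horizontal. Measuring y along the incline from the free-surface line, vertical depth h = y·sinθ with sinθ = 0.560639.
The centroid is at the centre, 1.55 m below the top of the plate, so y_c = 5.4 + 1.55 = 6.95 m and h_c = 6.95 × 0.560639 = 3.89644 m.
A = π(1.55)² = 7.54768 m².
Resultant F = γ·h_c·A = 7.97553 × 3.89644 × 7.54768 = 234.553 kN.
I_c = πr⁴/4 = π × 1.55⁴/4 = 4.53332 m⁴.
Centre of pressure: y_p = y_c + I_c/(y_c·A) = 6.95 + 4.53332/(6.95 × 7.54768) = 6.95 + 0.0864208 = 7.03642 m along the plane.
Vertically, h_p = y_p·sinθ = 7.03642 × 0.560639 = 3.94489 m.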